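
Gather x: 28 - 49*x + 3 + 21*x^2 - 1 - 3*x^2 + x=18*x^2 - 48*x + 30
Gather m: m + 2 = m + 2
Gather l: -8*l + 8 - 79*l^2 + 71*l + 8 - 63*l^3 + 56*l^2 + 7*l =-63*l^3 - 23*l^2 + 70*l + 16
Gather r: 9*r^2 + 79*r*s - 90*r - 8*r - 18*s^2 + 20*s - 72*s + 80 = 9*r^2 + r*(79*s - 98) - 18*s^2 - 52*s + 80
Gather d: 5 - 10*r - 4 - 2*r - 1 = -12*r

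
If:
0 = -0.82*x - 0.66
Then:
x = -0.80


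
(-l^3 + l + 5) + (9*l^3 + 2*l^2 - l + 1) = 8*l^3 + 2*l^2 + 6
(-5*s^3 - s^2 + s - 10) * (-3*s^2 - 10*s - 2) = 15*s^5 + 53*s^4 + 17*s^3 + 22*s^2 + 98*s + 20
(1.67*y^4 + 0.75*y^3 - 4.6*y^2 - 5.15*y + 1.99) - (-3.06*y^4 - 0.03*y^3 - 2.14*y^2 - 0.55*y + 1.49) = 4.73*y^4 + 0.78*y^3 - 2.46*y^2 - 4.6*y + 0.5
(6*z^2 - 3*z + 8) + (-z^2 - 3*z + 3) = 5*z^2 - 6*z + 11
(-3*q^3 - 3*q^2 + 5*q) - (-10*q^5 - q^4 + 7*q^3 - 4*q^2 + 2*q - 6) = 10*q^5 + q^4 - 10*q^3 + q^2 + 3*q + 6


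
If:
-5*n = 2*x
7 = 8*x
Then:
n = -7/20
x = 7/8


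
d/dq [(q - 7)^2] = 2*q - 14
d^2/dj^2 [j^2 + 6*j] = 2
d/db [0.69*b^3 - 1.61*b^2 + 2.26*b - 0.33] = 2.07*b^2 - 3.22*b + 2.26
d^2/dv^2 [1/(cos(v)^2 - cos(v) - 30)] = (4*sin(v)^4 - 123*sin(v)^2 - 105*cos(v)/4 - 3*cos(3*v)/4 + 57)/(sin(v)^2 + cos(v) + 29)^3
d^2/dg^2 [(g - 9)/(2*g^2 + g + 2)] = 2*((17 - 6*g)*(2*g^2 + g + 2) + (g - 9)*(4*g + 1)^2)/(2*g^2 + g + 2)^3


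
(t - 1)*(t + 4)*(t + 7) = t^3 + 10*t^2 + 17*t - 28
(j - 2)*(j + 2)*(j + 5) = j^3 + 5*j^2 - 4*j - 20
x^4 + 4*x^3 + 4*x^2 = x^2*(x + 2)^2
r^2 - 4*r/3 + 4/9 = (r - 2/3)^2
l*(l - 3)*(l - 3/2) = l^3 - 9*l^2/2 + 9*l/2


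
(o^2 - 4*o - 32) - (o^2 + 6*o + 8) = -10*o - 40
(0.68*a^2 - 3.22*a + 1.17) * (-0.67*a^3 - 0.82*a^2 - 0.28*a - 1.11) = -0.4556*a^5 + 1.5998*a^4 + 1.6661*a^3 - 0.8126*a^2 + 3.2466*a - 1.2987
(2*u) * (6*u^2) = 12*u^3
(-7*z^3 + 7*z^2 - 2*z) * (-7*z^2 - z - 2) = 49*z^5 - 42*z^4 + 21*z^3 - 12*z^2 + 4*z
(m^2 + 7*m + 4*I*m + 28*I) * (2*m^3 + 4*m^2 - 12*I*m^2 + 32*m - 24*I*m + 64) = 2*m^5 + 18*m^4 - 4*I*m^4 + 108*m^3 - 36*I*m^3 + 720*m^2 + 72*I*m^2 + 1120*m + 1152*I*m + 1792*I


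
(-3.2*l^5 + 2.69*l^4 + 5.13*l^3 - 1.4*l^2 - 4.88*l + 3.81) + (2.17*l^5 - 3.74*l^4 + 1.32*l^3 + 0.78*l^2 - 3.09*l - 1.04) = -1.03*l^5 - 1.05*l^4 + 6.45*l^3 - 0.62*l^2 - 7.97*l + 2.77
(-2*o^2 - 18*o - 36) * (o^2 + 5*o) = -2*o^4 - 28*o^3 - 126*o^2 - 180*o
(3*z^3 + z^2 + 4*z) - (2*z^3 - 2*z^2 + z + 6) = z^3 + 3*z^2 + 3*z - 6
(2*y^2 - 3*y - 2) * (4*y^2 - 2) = 8*y^4 - 12*y^3 - 12*y^2 + 6*y + 4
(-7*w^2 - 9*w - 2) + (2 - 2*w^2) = -9*w^2 - 9*w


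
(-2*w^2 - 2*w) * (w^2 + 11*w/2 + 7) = -2*w^4 - 13*w^3 - 25*w^2 - 14*w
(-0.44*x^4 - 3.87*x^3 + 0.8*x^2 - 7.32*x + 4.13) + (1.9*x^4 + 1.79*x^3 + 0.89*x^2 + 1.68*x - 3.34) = 1.46*x^4 - 2.08*x^3 + 1.69*x^2 - 5.64*x + 0.79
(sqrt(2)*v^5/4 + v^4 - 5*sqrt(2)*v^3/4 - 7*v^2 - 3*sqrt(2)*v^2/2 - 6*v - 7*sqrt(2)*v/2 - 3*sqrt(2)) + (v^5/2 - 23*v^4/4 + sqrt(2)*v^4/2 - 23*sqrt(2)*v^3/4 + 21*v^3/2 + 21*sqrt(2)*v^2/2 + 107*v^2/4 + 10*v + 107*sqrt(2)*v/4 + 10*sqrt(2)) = sqrt(2)*v^5/4 + v^5/2 - 19*v^4/4 + sqrt(2)*v^4/2 - 7*sqrt(2)*v^3 + 21*v^3/2 + 9*sqrt(2)*v^2 + 79*v^2/4 + 4*v + 93*sqrt(2)*v/4 + 7*sqrt(2)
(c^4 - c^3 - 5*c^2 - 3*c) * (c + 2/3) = c^5 - c^4/3 - 17*c^3/3 - 19*c^2/3 - 2*c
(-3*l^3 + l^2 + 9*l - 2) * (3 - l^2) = 3*l^5 - l^4 - 18*l^3 + 5*l^2 + 27*l - 6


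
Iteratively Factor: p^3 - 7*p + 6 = (p - 2)*(p^2 + 2*p - 3) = (p - 2)*(p + 3)*(p - 1)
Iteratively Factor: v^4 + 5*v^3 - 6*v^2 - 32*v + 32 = (v - 1)*(v^3 + 6*v^2 - 32) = (v - 1)*(v + 4)*(v^2 + 2*v - 8) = (v - 2)*(v - 1)*(v + 4)*(v + 4)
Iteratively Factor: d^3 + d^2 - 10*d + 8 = (d - 2)*(d^2 + 3*d - 4) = (d - 2)*(d + 4)*(d - 1)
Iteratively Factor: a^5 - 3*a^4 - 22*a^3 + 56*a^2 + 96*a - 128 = (a - 4)*(a^4 + a^3 - 18*a^2 - 16*a + 32) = (a - 4)*(a - 1)*(a^3 + 2*a^2 - 16*a - 32) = (a - 4)*(a - 1)*(a + 2)*(a^2 - 16) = (a - 4)^2*(a - 1)*(a + 2)*(a + 4)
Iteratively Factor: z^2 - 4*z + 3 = (z - 3)*(z - 1)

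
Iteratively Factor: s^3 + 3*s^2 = (s)*(s^2 + 3*s) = s*(s + 3)*(s)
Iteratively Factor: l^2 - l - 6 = (l + 2)*(l - 3)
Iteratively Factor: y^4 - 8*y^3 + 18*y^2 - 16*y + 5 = (y - 1)*(y^3 - 7*y^2 + 11*y - 5) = (y - 1)^2*(y^2 - 6*y + 5) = (y - 5)*(y - 1)^2*(y - 1)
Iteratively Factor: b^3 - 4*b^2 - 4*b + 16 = (b + 2)*(b^2 - 6*b + 8) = (b - 4)*(b + 2)*(b - 2)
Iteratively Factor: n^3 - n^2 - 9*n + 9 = (n + 3)*(n^2 - 4*n + 3) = (n - 1)*(n + 3)*(n - 3)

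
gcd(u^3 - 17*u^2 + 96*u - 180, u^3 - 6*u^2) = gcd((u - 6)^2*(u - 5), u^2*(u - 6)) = u - 6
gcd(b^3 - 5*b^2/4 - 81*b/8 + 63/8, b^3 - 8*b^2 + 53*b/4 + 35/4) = b - 7/2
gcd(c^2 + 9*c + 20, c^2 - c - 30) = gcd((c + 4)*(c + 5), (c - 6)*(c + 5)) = c + 5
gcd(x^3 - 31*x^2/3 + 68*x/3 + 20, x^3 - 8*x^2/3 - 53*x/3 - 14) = x - 6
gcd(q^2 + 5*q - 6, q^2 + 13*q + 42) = q + 6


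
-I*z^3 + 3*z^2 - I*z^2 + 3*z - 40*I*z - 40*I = (z - 5*I)*(z + 8*I)*(-I*z - I)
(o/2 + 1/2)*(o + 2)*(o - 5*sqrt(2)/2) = o^3/2 - 5*sqrt(2)*o^2/4 + 3*o^2/2 - 15*sqrt(2)*o/4 + o - 5*sqrt(2)/2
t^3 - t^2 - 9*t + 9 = (t - 3)*(t - 1)*(t + 3)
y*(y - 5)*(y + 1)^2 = y^4 - 3*y^3 - 9*y^2 - 5*y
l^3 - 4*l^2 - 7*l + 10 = (l - 5)*(l - 1)*(l + 2)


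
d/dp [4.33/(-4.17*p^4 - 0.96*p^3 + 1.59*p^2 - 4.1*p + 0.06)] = (72.2244*p^3 + 12.4704*p^2 - 13.7694*p + 17.753)/(4.17*p^4 + 0.96*p^3 - 1.59*p^2 + 4.1*p - 0.06)^2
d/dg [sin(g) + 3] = cos(g)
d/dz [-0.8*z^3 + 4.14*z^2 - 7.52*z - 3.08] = -2.4*z^2 + 8.28*z - 7.52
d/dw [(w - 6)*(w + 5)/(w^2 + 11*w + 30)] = 12/(w^2 + 12*w + 36)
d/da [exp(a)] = exp(a)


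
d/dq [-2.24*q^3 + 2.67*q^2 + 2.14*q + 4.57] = -6.72*q^2 + 5.34*q + 2.14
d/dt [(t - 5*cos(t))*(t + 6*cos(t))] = -t*sin(t) + 2*t + 30*sin(2*t) + cos(t)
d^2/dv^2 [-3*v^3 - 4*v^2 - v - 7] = -18*v - 8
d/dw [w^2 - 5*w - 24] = 2*w - 5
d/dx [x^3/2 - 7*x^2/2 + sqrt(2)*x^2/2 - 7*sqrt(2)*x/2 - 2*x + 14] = 3*x^2/2 - 7*x + sqrt(2)*x - 7*sqrt(2)/2 - 2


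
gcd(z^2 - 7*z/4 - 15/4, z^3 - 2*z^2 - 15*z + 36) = z - 3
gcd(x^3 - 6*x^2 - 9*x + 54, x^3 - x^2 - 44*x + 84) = x - 6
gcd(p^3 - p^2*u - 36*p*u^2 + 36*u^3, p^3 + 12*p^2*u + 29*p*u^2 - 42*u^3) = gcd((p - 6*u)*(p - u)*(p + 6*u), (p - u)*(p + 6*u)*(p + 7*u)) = p^2 + 5*p*u - 6*u^2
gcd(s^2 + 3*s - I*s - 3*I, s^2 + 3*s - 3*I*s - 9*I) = s + 3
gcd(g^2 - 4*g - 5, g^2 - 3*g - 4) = g + 1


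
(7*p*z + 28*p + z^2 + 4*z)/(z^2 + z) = (7*p*z + 28*p + z^2 + 4*z)/(z*(z + 1))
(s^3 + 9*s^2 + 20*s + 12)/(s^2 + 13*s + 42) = (s^2 + 3*s + 2)/(s + 7)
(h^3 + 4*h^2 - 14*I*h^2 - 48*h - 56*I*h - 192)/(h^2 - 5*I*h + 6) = (h^2 + h*(4 - 8*I) - 32*I)/(h + I)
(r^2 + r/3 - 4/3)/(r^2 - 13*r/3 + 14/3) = (3*r^2 + r - 4)/(3*r^2 - 13*r + 14)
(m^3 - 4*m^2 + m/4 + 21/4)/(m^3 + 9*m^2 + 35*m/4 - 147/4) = (2*m^2 - 5*m - 7)/(2*m^2 + 21*m + 49)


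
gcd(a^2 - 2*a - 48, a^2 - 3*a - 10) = 1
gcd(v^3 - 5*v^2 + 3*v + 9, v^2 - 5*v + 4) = 1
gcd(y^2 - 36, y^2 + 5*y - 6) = y + 6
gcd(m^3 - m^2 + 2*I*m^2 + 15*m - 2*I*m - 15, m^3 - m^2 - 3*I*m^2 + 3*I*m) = m^2 + m*(-1 - 3*I) + 3*I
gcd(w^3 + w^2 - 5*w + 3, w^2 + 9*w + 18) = w + 3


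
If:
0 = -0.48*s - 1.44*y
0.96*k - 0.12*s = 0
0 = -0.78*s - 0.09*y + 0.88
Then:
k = 0.15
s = 1.17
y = -0.39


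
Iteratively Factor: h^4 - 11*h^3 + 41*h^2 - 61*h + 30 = (h - 2)*(h^3 - 9*h^2 + 23*h - 15) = (h - 5)*(h - 2)*(h^2 - 4*h + 3) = (h - 5)*(h - 2)*(h - 1)*(h - 3)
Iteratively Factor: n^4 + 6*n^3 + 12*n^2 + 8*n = (n + 2)*(n^3 + 4*n^2 + 4*n) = n*(n + 2)*(n^2 + 4*n + 4) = n*(n + 2)^2*(n + 2)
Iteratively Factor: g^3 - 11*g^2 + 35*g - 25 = (g - 5)*(g^2 - 6*g + 5) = (g - 5)*(g - 1)*(g - 5)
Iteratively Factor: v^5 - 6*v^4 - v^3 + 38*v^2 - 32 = (v + 2)*(v^4 - 8*v^3 + 15*v^2 + 8*v - 16) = (v + 1)*(v + 2)*(v^3 - 9*v^2 + 24*v - 16) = (v - 4)*(v + 1)*(v + 2)*(v^2 - 5*v + 4) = (v - 4)^2*(v + 1)*(v + 2)*(v - 1)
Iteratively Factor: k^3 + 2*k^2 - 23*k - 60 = (k - 5)*(k^2 + 7*k + 12) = (k - 5)*(k + 3)*(k + 4)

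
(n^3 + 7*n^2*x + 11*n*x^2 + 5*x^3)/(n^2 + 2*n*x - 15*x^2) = (-n^2 - 2*n*x - x^2)/(-n + 3*x)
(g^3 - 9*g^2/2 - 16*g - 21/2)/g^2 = g - 9/2 - 16/g - 21/(2*g^2)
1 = 1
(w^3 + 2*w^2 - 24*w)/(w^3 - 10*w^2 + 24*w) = (w + 6)/(w - 6)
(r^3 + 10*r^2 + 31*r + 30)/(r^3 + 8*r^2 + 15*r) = (r + 2)/r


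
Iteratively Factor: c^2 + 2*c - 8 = (c - 2)*(c + 4)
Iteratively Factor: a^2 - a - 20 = (a - 5)*(a + 4)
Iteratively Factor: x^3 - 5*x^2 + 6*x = (x - 2)*(x^2 - 3*x) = x*(x - 2)*(x - 3)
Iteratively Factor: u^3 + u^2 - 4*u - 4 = (u + 1)*(u^2 - 4) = (u + 1)*(u + 2)*(u - 2)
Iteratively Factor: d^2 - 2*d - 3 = (d - 3)*(d + 1)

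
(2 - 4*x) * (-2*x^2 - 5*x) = 8*x^3 + 16*x^2 - 10*x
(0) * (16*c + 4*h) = 0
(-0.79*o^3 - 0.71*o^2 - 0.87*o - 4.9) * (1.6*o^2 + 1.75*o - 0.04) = -1.264*o^5 - 2.5185*o^4 - 2.6029*o^3 - 9.3341*o^2 - 8.5402*o + 0.196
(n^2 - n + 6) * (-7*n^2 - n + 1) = -7*n^4 + 6*n^3 - 40*n^2 - 7*n + 6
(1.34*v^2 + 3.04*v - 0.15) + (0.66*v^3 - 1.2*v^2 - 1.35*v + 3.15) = 0.66*v^3 + 0.14*v^2 + 1.69*v + 3.0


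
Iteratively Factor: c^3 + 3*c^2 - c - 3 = (c - 1)*(c^2 + 4*c + 3) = (c - 1)*(c + 1)*(c + 3)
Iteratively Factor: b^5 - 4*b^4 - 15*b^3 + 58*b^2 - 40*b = (b - 2)*(b^4 - 2*b^3 - 19*b^2 + 20*b) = (b - 5)*(b - 2)*(b^3 + 3*b^2 - 4*b) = (b - 5)*(b - 2)*(b + 4)*(b^2 - b) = b*(b - 5)*(b - 2)*(b + 4)*(b - 1)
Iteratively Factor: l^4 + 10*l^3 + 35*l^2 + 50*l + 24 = (l + 1)*(l^3 + 9*l^2 + 26*l + 24) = (l + 1)*(l + 3)*(l^2 + 6*l + 8) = (l + 1)*(l + 2)*(l + 3)*(l + 4)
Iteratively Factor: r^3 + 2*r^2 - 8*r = (r - 2)*(r^2 + 4*r) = r*(r - 2)*(r + 4)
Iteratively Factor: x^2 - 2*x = (x - 2)*(x)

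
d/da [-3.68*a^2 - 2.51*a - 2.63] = -7.36*a - 2.51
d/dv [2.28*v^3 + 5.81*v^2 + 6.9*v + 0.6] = 6.84*v^2 + 11.62*v + 6.9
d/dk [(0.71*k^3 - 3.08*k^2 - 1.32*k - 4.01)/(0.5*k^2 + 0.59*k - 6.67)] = (0.355*k^4 + 0.8378*k^3 - 15.3643*k^2 + 45.0972*k + 11.1703)/(0.25*k^4 + 0.59*k^3 - 6.3219*k^2 - 7.8706*k + 44.4889)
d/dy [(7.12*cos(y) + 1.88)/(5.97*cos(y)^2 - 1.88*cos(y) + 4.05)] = (42.5064*cos(y)^2 + 22.4472*cos(y) - 32.3704)*sin(y)/(35.6409*cos(y)^4 - 22.4472*cos(y)^3 + 51.8914*cos(y)^2 - 15.228*cos(y) + 16.4025)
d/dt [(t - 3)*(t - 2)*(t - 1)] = 3*t^2 - 12*t + 11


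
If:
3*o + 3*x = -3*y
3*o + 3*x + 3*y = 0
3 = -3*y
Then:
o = 1 - x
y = -1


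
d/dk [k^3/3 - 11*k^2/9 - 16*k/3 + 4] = k^2 - 22*k/9 - 16/3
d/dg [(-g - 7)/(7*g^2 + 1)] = (-7*g^2 + 14*g*(g + 7) - 1)/(7*g^2 + 1)^2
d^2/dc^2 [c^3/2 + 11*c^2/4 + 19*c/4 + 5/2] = 3*c + 11/2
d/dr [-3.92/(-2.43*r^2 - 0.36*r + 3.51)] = (-19.0512*r - 1.4112)/(2.43*r^2 + 0.36*r - 3.51)^2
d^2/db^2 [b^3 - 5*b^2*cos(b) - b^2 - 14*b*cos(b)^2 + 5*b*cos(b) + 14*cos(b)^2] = 5*b^2*cos(b) + 20*b*sin(b) - 5*b*cos(b) + 28*b*cos(2*b) + 6*b - 10*sqrt(2)*sin(b + pi/4) - 28*sqrt(2)*cos(2*b + pi/4) - 2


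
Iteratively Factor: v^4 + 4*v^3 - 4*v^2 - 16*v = (v + 4)*(v^3 - 4*v) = (v + 2)*(v + 4)*(v^2 - 2*v) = (v - 2)*(v + 2)*(v + 4)*(v)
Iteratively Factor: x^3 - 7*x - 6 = (x + 1)*(x^2 - x - 6) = (x - 3)*(x + 1)*(x + 2)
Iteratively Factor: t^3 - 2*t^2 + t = (t)*(t^2 - 2*t + 1) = t*(t - 1)*(t - 1)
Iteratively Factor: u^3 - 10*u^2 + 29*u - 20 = (u - 4)*(u^2 - 6*u + 5) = (u - 5)*(u - 4)*(u - 1)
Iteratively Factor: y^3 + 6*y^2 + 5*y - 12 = (y - 1)*(y^2 + 7*y + 12) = (y - 1)*(y + 4)*(y + 3)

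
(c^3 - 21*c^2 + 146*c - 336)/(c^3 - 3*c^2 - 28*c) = (c^2 - 14*c + 48)/(c*(c + 4))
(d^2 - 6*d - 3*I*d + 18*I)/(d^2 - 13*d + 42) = (d - 3*I)/(d - 7)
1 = 1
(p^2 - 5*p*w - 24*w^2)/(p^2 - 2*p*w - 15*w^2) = (p - 8*w)/(p - 5*w)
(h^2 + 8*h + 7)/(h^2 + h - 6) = (h^2 + 8*h + 7)/(h^2 + h - 6)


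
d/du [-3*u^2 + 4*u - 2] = 4 - 6*u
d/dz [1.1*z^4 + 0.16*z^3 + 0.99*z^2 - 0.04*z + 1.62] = 4.4*z^3 + 0.48*z^2 + 1.98*z - 0.04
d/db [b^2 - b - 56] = 2*b - 1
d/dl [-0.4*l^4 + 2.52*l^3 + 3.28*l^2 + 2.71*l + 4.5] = -1.6*l^3 + 7.56*l^2 + 6.56*l + 2.71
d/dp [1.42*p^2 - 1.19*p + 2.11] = 2.84*p - 1.19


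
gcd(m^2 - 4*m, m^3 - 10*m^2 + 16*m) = m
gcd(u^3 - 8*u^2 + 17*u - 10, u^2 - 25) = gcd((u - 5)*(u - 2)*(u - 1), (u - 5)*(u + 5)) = u - 5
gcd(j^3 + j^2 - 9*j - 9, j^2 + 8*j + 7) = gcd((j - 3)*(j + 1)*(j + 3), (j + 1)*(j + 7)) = j + 1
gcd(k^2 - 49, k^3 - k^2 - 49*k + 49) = k^2 - 49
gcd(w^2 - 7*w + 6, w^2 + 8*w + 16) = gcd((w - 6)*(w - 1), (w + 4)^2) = 1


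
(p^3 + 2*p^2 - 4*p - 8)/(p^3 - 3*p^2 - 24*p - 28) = (p - 2)/(p - 7)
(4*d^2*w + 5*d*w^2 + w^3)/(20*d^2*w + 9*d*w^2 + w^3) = (d + w)/(5*d + w)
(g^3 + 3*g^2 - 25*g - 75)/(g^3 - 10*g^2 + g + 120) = (g + 5)/(g - 8)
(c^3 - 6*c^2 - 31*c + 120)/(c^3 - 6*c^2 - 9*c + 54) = (c^2 - 3*c - 40)/(c^2 - 3*c - 18)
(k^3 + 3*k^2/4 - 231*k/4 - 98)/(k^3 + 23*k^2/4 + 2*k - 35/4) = (k^2 - k - 56)/(k^2 + 4*k - 5)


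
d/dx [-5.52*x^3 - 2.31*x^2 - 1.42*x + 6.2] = -16.56*x^2 - 4.62*x - 1.42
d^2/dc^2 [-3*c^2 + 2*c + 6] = -6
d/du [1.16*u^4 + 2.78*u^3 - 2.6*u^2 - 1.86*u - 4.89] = 4.64*u^3 + 8.34*u^2 - 5.2*u - 1.86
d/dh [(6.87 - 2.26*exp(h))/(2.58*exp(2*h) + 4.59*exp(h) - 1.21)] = (5.8308*exp(2*h) - 35.4492*exp(h) - 28.7987)*exp(h)/(6.6564*exp(4*h) + 23.6844*exp(3*h) + 14.8245*exp(2*h) - 11.1078*exp(h) + 1.4641)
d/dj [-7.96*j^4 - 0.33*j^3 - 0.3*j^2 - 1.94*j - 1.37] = -31.84*j^3 - 0.99*j^2 - 0.6*j - 1.94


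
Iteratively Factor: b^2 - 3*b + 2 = (b - 1)*(b - 2)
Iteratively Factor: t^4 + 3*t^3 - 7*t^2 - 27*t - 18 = (t + 1)*(t^3 + 2*t^2 - 9*t - 18) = (t + 1)*(t + 3)*(t^2 - t - 6) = (t - 3)*(t + 1)*(t + 3)*(t + 2)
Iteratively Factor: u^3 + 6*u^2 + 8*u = (u + 4)*(u^2 + 2*u) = (u + 2)*(u + 4)*(u)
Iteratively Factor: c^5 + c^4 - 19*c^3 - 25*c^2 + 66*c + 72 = (c - 4)*(c^4 + 5*c^3 + c^2 - 21*c - 18) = (c - 4)*(c + 3)*(c^3 + 2*c^2 - 5*c - 6) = (c - 4)*(c + 1)*(c + 3)*(c^2 + c - 6) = (c - 4)*(c - 2)*(c + 1)*(c + 3)*(c + 3)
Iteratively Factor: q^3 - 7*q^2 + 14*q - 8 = (q - 2)*(q^2 - 5*q + 4) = (q - 4)*(q - 2)*(q - 1)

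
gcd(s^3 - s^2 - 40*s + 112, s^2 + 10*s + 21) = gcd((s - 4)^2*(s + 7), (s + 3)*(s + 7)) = s + 7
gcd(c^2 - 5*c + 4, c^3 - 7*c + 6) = c - 1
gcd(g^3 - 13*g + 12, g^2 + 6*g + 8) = g + 4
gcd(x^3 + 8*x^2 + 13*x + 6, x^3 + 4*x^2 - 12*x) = x + 6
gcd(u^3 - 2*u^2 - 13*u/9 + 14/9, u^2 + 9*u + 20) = 1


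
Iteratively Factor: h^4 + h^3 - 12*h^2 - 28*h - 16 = (h + 2)*(h^3 - h^2 - 10*h - 8) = (h + 2)^2*(h^2 - 3*h - 4) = (h + 1)*(h + 2)^2*(h - 4)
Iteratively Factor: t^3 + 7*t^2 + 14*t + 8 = (t + 1)*(t^2 + 6*t + 8) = (t + 1)*(t + 2)*(t + 4)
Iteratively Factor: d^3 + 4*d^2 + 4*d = (d)*(d^2 + 4*d + 4) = d*(d + 2)*(d + 2)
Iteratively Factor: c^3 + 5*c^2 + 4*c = (c)*(c^2 + 5*c + 4) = c*(c + 1)*(c + 4)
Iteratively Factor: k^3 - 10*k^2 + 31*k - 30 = (k - 3)*(k^2 - 7*k + 10) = (k - 3)*(k - 2)*(k - 5)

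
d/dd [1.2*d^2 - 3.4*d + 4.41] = 2.4*d - 3.4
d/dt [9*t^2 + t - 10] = 18*t + 1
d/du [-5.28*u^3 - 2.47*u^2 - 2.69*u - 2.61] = -15.84*u^2 - 4.94*u - 2.69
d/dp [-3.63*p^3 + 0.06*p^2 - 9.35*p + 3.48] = -10.89*p^2 + 0.12*p - 9.35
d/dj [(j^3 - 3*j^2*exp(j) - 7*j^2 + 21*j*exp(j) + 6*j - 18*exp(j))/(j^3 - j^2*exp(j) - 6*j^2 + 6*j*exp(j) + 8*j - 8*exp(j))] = ((j^3 - 3*j^2*exp(j) - 7*j^2 + 21*j*exp(j) + 6*j - 18*exp(j))*(j^2*exp(j) - 3*j^2 - 4*j*exp(j) + 12*j + 2*exp(j) - 8) + (j^3 - j^2*exp(j) - 6*j^2 + 6*j*exp(j) + 8*j - 8*exp(j))*(-3*j^2*exp(j) + 3*j^2 + 15*j*exp(j) - 14*j + 3*exp(j) + 6))/(j^3 - j^2*exp(j) - 6*j^2 + 6*j*exp(j) + 8*j - 8*exp(j))^2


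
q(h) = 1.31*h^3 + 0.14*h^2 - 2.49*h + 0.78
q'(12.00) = 566.79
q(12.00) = 2254.74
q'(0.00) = -2.49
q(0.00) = 0.78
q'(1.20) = 3.51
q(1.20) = 0.26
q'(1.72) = 9.62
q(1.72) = 3.58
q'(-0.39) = -2.00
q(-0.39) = 1.69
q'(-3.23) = 37.61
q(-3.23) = -33.86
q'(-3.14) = 35.38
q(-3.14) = -30.58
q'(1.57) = 7.64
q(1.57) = 2.29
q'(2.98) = 33.24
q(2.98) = 29.27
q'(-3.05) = 33.21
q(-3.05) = -27.49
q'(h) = 3.93*h^2 + 0.28*h - 2.49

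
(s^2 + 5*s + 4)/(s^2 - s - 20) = (s + 1)/(s - 5)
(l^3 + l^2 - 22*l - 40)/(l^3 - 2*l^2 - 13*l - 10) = (l + 4)/(l + 1)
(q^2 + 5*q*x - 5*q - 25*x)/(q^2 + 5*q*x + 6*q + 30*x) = (q - 5)/(q + 6)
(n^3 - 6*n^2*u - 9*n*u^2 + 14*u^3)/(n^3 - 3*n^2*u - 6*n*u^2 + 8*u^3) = (-n + 7*u)/(-n + 4*u)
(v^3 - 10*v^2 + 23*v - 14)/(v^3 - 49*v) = (v^2 - 3*v + 2)/(v*(v + 7))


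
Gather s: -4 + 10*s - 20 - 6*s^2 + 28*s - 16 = -6*s^2 + 38*s - 40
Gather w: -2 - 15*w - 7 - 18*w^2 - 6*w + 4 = -18*w^2 - 21*w - 5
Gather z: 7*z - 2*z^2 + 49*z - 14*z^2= -16*z^2 + 56*z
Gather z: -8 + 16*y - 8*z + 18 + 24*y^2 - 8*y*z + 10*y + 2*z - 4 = 24*y^2 + 26*y + z*(-8*y - 6) + 6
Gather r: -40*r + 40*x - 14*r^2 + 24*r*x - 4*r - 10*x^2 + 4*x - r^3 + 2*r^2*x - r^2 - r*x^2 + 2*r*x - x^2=-r^3 + r^2*(2*x - 15) + r*(-x^2 + 26*x - 44) - 11*x^2 + 44*x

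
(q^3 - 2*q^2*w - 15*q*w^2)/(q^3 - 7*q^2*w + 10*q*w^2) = (q + 3*w)/(q - 2*w)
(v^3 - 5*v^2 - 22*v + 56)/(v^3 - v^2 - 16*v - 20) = (-v^3 + 5*v^2 + 22*v - 56)/(-v^3 + v^2 + 16*v + 20)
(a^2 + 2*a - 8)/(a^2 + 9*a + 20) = (a - 2)/(a + 5)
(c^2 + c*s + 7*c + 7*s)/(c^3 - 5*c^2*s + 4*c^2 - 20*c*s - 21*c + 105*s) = (-c - s)/(-c^2 + 5*c*s + 3*c - 15*s)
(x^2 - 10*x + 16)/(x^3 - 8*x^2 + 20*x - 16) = (x - 8)/(x^2 - 6*x + 8)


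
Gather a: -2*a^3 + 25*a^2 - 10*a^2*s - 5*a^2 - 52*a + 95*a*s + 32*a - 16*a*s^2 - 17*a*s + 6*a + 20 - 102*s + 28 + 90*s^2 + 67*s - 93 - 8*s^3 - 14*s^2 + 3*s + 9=-2*a^3 + a^2*(20 - 10*s) + a*(-16*s^2 + 78*s - 14) - 8*s^3 + 76*s^2 - 32*s - 36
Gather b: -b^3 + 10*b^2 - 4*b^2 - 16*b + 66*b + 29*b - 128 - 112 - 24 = -b^3 + 6*b^2 + 79*b - 264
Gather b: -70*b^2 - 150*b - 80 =-70*b^2 - 150*b - 80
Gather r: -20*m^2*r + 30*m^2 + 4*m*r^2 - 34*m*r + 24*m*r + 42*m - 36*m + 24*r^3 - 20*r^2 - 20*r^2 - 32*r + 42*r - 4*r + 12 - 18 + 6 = 30*m^2 + 6*m + 24*r^3 + r^2*(4*m - 40) + r*(-20*m^2 - 10*m + 6)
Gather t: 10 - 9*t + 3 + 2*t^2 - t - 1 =2*t^2 - 10*t + 12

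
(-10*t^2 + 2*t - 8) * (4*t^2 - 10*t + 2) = -40*t^4 + 108*t^3 - 72*t^2 + 84*t - 16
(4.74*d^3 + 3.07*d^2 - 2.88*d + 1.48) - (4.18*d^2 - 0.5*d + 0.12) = 4.74*d^3 - 1.11*d^2 - 2.38*d + 1.36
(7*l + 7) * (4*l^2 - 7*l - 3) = 28*l^3 - 21*l^2 - 70*l - 21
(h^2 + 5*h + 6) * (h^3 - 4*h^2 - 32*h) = h^5 + h^4 - 46*h^3 - 184*h^2 - 192*h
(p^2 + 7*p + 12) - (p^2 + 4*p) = 3*p + 12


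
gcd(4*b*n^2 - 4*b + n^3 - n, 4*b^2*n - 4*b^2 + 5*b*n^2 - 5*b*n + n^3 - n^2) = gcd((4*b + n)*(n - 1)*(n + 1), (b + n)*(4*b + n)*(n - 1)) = 4*b*n - 4*b + n^2 - n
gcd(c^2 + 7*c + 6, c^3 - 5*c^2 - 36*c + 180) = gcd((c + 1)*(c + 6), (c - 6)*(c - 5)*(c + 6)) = c + 6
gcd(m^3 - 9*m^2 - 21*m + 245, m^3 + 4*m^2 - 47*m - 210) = m^2 - 2*m - 35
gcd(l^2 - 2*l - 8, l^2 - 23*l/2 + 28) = 1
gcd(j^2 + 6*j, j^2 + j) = j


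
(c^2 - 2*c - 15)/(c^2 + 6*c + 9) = (c - 5)/(c + 3)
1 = 1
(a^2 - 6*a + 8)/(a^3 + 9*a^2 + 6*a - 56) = (a - 4)/(a^2 + 11*a + 28)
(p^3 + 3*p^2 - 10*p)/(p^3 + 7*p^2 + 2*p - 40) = p/(p + 4)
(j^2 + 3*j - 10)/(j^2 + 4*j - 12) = (j + 5)/(j + 6)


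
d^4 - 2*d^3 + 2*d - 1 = (d - 1)^3*(d + 1)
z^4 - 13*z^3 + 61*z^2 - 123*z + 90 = (z - 5)*(z - 3)^2*(z - 2)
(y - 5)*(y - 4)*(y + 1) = y^3 - 8*y^2 + 11*y + 20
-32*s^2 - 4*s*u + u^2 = (-8*s + u)*(4*s + u)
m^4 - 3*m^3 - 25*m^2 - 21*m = m*(m - 7)*(m + 1)*(m + 3)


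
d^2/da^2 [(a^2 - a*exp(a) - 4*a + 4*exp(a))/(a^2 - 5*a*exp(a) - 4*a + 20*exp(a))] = 4*(a^2 + 5*a*exp(a) - 2*a - 10*exp(a) + 2)*exp(a)/(a^3 - 15*a^2*exp(a) + 75*a*exp(2*a) - 125*exp(3*a))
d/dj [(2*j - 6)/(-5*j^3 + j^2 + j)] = 2*(10*j^3 - 46*j^2 + 6*j + 3)/(j^2*(25*j^4 - 10*j^3 - 9*j^2 + 2*j + 1))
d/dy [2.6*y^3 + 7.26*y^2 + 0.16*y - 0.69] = 7.8*y^2 + 14.52*y + 0.16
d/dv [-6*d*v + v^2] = -6*d + 2*v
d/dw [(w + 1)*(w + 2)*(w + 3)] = 3*w^2 + 12*w + 11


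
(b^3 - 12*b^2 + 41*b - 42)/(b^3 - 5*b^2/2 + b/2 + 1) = 2*(b^2 - 10*b + 21)/(2*b^2 - b - 1)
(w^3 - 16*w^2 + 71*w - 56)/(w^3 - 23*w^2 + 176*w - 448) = (w - 1)/(w - 8)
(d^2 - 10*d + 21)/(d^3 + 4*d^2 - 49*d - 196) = (d - 3)/(d^2 + 11*d + 28)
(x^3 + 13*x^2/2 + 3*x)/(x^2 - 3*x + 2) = x*(2*x^2 + 13*x + 6)/(2*(x^2 - 3*x + 2))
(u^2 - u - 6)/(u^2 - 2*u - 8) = (u - 3)/(u - 4)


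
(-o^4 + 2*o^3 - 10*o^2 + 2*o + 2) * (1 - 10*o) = 10*o^5 - 21*o^4 + 102*o^3 - 30*o^2 - 18*o + 2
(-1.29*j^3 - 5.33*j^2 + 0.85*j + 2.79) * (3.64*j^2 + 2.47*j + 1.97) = -4.6956*j^5 - 22.5875*j^4 - 12.6124*j^3 + 1.755*j^2 + 8.5658*j + 5.4963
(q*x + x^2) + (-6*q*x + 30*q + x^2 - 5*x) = -5*q*x + 30*q + 2*x^2 - 5*x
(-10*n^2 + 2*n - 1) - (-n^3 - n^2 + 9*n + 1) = n^3 - 9*n^2 - 7*n - 2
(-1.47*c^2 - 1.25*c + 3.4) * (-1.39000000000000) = 2.0433*c^2 + 1.7375*c - 4.726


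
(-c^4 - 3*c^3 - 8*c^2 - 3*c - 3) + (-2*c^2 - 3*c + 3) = -c^4 - 3*c^3 - 10*c^2 - 6*c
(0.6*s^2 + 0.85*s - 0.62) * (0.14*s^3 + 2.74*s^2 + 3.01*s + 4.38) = 0.084*s^5 + 1.763*s^4 + 4.0482*s^3 + 3.4877*s^2 + 1.8568*s - 2.7156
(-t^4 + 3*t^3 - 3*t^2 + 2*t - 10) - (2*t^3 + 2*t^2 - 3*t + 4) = -t^4 + t^3 - 5*t^2 + 5*t - 14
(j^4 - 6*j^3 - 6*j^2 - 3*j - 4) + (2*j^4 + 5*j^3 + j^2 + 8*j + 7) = 3*j^4 - j^3 - 5*j^2 + 5*j + 3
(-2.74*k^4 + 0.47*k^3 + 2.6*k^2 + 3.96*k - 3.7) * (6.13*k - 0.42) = -16.7962*k^5 + 4.0319*k^4 + 15.7406*k^3 + 23.1828*k^2 - 24.3442*k + 1.554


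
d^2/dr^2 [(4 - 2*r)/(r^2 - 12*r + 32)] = 4*(-4*(r - 6)^2*(r - 2) + (3*r - 14)*(r^2 - 12*r + 32))/(r^2 - 12*r + 32)^3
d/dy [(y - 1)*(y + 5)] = 2*y + 4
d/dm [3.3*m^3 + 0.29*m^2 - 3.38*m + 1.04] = 9.9*m^2 + 0.58*m - 3.38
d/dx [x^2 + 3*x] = 2*x + 3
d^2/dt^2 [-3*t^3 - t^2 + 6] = -18*t - 2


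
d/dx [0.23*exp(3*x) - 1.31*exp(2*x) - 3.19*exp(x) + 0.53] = (0.69*exp(2*x) - 2.62*exp(x) - 3.19)*exp(x)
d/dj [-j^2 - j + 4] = -2*j - 1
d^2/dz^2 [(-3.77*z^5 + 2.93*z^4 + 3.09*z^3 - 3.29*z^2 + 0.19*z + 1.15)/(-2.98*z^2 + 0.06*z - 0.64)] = (200.874648*z^7 - 62.8243599999999*z^6 + 132.72876*z^5 - 37.934904*z^4 + 42.250232*z^3 - 112.612488*z^2 - 4.186056*z + 7.058856)/(26.463592*z^6 - 1.598472*z^5 + 17.082552*z^4 - 0.686808*z^3 + 3.668736*z^2 - 0.073728*z + 0.262144)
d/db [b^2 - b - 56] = 2*b - 1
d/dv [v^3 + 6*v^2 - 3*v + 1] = 3*v^2 + 12*v - 3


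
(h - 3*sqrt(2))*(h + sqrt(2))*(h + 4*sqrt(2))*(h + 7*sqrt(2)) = h^4 + 9*sqrt(2)*h^3 + 6*h^2 - 178*sqrt(2)*h - 336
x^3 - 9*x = x*(x - 3)*(x + 3)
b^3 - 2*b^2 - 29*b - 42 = (b - 7)*(b + 2)*(b + 3)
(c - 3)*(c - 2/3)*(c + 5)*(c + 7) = c^4 + 25*c^3/3 - 7*c^2 - 313*c/3 + 70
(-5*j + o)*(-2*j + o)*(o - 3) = 10*j^2*o - 30*j^2 - 7*j*o^2 + 21*j*o + o^3 - 3*o^2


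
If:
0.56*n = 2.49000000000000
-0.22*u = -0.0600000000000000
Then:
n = 4.45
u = 0.27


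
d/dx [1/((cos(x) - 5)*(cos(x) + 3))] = 2*(cos(x) - 1)*sin(x)/((cos(x) - 5)^2*(cos(x) + 3)^2)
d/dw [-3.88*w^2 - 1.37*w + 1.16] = -7.76*w - 1.37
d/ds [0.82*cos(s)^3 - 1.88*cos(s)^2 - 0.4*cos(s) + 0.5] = (-2.46*cos(s)^2 + 3.76*cos(s) + 0.4)*sin(s)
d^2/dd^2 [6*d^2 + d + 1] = 12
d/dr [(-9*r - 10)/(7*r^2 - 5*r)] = (63*r^2 + 140*r - 50)/(r^2*(49*r^2 - 70*r + 25))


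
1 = 1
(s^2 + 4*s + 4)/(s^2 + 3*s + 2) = (s + 2)/(s + 1)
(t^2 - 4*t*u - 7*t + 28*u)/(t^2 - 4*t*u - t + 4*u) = (t - 7)/(t - 1)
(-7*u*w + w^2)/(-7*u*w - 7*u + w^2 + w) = w/(w + 1)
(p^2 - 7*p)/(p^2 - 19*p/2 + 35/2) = 2*p/(2*p - 5)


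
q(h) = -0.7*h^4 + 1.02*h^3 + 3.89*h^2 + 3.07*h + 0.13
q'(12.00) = -4301.33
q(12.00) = -12155.51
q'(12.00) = -4301.33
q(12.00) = -12155.51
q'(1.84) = 10.30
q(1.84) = 17.28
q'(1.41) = 12.27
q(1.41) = 12.28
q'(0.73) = 9.29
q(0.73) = 4.64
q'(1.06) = 11.42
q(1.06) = 8.09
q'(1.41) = 12.27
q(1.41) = 12.28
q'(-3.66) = 152.86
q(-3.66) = -134.62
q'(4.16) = -113.19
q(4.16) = -55.99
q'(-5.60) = 547.19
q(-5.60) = -762.61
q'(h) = -2.8*h^3 + 3.06*h^2 + 7.78*h + 3.07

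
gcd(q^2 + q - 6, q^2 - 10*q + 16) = q - 2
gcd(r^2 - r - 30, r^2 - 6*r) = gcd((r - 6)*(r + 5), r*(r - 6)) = r - 6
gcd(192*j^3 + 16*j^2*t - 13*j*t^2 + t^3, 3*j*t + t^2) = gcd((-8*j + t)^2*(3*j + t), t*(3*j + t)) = 3*j + t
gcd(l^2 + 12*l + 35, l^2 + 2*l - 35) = l + 7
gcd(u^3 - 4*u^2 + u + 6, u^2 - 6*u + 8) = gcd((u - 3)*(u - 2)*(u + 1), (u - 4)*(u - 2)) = u - 2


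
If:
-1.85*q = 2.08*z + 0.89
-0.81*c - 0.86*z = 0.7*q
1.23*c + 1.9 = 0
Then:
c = -1.54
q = -24.95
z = 21.76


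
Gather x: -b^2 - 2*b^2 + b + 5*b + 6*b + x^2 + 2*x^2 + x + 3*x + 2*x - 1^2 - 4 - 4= -3*b^2 + 12*b + 3*x^2 + 6*x - 9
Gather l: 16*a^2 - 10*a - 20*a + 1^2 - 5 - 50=16*a^2 - 30*a - 54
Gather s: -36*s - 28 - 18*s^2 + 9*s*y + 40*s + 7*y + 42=-18*s^2 + s*(9*y + 4) + 7*y + 14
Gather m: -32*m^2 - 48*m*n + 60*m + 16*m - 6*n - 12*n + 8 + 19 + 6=-32*m^2 + m*(76 - 48*n) - 18*n + 33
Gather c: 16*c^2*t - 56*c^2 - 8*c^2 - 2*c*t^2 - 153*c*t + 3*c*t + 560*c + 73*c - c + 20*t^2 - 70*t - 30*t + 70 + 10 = c^2*(16*t - 64) + c*(-2*t^2 - 150*t + 632) + 20*t^2 - 100*t + 80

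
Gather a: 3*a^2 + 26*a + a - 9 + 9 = 3*a^2 + 27*a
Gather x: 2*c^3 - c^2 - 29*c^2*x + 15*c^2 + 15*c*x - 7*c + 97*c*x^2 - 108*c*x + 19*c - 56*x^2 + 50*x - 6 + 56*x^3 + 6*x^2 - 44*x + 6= 2*c^3 + 14*c^2 + 12*c + 56*x^3 + x^2*(97*c - 50) + x*(-29*c^2 - 93*c + 6)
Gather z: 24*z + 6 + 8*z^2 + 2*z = 8*z^2 + 26*z + 6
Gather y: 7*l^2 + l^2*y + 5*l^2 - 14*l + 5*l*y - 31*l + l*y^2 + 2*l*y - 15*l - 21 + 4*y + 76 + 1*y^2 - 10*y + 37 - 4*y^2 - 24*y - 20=12*l^2 - 60*l + y^2*(l - 3) + y*(l^2 + 7*l - 30) + 72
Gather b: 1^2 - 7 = -6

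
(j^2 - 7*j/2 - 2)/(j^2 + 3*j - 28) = (j + 1/2)/(j + 7)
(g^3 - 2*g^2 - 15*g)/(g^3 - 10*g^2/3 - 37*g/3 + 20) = 3*g/(3*g - 4)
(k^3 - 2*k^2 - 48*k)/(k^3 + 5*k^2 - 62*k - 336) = k/(k + 7)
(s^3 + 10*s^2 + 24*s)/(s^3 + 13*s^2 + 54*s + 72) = s/(s + 3)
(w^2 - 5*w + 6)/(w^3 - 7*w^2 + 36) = (w - 2)/(w^2 - 4*w - 12)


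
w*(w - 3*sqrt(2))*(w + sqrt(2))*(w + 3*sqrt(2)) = w^4 + sqrt(2)*w^3 - 18*w^2 - 18*sqrt(2)*w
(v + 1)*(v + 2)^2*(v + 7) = v^4 + 12*v^3 + 43*v^2 + 60*v + 28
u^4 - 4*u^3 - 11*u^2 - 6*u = u*(u - 6)*(u + 1)^2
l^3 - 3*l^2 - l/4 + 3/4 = (l - 3)*(l - 1/2)*(l + 1/2)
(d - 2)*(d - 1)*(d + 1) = d^3 - 2*d^2 - d + 2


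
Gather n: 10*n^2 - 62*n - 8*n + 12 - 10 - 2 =10*n^2 - 70*n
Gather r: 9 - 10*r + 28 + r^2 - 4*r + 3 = r^2 - 14*r + 40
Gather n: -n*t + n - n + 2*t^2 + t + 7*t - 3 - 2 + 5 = -n*t + 2*t^2 + 8*t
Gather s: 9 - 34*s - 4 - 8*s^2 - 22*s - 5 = -8*s^2 - 56*s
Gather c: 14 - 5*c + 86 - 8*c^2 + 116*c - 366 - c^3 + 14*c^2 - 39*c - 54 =-c^3 + 6*c^2 + 72*c - 320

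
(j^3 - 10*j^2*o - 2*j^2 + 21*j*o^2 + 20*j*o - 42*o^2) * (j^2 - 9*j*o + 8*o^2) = j^5 - 19*j^4*o - 2*j^4 + 119*j^3*o^2 + 38*j^3*o - 269*j^2*o^3 - 238*j^2*o^2 + 168*j*o^4 + 538*j*o^3 - 336*o^4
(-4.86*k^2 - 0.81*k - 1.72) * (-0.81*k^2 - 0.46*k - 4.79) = 3.9366*k^4 + 2.8917*k^3 + 25.0452*k^2 + 4.6711*k + 8.2388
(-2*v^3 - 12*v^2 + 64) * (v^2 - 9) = -2*v^5 - 12*v^4 + 18*v^3 + 172*v^2 - 576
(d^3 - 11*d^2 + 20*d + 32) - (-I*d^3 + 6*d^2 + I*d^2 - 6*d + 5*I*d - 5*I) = d^3 + I*d^3 - 17*d^2 - I*d^2 + 26*d - 5*I*d + 32 + 5*I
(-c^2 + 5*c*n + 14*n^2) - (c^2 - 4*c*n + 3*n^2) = -2*c^2 + 9*c*n + 11*n^2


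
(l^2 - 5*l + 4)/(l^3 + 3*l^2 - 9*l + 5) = (l - 4)/(l^2 + 4*l - 5)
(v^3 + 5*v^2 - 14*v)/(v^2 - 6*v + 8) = v*(v + 7)/(v - 4)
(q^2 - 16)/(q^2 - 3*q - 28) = (q - 4)/(q - 7)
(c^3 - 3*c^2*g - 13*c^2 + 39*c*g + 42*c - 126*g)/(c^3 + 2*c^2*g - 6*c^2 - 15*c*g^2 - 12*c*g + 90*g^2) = (c - 7)/(c + 5*g)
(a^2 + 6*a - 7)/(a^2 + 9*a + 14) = (a - 1)/(a + 2)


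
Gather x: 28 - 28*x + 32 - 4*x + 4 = 64 - 32*x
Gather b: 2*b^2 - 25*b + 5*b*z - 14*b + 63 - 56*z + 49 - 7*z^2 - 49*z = 2*b^2 + b*(5*z - 39) - 7*z^2 - 105*z + 112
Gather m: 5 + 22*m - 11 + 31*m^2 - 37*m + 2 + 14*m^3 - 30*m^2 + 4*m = 14*m^3 + m^2 - 11*m - 4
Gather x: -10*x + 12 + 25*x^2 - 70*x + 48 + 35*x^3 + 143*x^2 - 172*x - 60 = 35*x^3 + 168*x^2 - 252*x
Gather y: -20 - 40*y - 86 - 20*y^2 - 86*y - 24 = -20*y^2 - 126*y - 130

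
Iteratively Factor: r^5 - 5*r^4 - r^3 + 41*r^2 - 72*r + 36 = (r - 2)*(r^4 - 3*r^3 - 7*r^2 + 27*r - 18) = (r - 2)*(r + 3)*(r^3 - 6*r^2 + 11*r - 6) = (r - 3)*(r - 2)*(r + 3)*(r^2 - 3*r + 2) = (r - 3)*(r - 2)*(r - 1)*(r + 3)*(r - 2)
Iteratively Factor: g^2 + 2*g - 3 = (g - 1)*(g + 3)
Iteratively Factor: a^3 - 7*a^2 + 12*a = (a)*(a^2 - 7*a + 12) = a*(a - 3)*(a - 4)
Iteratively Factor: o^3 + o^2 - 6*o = (o - 2)*(o^2 + 3*o) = o*(o - 2)*(o + 3)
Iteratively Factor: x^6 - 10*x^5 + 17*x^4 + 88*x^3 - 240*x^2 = (x - 4)*(x^5 - 6*x^4 - 7*x^3 + 60*x^2) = (x - 4)^2*(x^4 - 2*x^3 - 15*x^2) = (x - 4)^2*(x + 3)*(x^3 - 5*x^2) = x*(x - 4)^2*(x + 3)*(x^2 - 5*x) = x*(x - 5)*(x - 4)^2*(x + 3)*(x)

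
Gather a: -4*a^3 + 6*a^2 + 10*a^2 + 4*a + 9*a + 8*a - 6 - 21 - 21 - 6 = -4*a^3 + 16*a^2 + 21*a - 54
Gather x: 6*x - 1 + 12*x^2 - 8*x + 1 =12*x^2 - 2*x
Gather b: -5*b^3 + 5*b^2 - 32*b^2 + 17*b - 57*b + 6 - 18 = -5*b^3 - 27*b^2 - 40*b - 12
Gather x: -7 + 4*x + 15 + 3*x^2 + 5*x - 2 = 3*x^2 + 9*x + 6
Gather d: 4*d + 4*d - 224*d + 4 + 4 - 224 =-216*d - 216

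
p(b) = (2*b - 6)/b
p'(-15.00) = 0.03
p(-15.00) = 2.40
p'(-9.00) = 0.07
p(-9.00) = 2.67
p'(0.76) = 10.39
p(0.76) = -5.89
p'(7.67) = 0.10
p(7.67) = 1.22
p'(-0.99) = 6.12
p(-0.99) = 8.06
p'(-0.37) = 43.83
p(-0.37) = 18.22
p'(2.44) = 1.01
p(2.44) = -0.46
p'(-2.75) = 0.79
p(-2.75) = 4.18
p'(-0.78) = 9.86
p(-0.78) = 9.69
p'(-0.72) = 11.57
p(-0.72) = 10.33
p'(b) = 2/b - (2*b - 6)/b^2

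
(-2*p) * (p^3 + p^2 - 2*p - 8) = -2*p^4 - 2*p^3 + 4*p^2 + 16*p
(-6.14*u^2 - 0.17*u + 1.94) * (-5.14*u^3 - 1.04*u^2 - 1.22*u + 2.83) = 31.5596*u^5 + 7.2594*u^4 - 2.304*u^3 - 19.1864*u^2 - 2.8479*u + 5.4902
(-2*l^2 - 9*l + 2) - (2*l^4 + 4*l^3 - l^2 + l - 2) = -2*l^4 - 4*l^3 - l^2 - 10*l + 4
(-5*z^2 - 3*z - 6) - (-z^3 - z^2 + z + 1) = z^3 - 4*z^2 - 4*z - 7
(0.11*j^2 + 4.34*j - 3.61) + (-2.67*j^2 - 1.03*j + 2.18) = -2.56*j^2 + 3.31*j - 1.43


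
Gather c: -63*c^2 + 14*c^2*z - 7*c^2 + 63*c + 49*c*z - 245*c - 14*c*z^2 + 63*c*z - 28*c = c^2*(14*z - 70) + c*(-14*z^2 + 112*z - 210)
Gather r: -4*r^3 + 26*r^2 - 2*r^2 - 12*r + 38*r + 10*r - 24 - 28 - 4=-4*r^3 + 24*r^2 + 36*r - 56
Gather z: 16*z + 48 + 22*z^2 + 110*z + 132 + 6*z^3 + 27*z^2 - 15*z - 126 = 6*z^3 + 49*z^2 + 111*z + 54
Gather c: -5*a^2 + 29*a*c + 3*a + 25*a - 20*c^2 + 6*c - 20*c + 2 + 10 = -5*a^2 + 28*a - 20*c^2 + c*(29*a - 14) + 12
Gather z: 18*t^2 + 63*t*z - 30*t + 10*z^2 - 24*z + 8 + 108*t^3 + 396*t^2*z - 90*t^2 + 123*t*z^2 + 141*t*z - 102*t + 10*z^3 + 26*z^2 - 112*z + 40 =108*t^3 - 72*t^2 - 132*t + 10*z^3 + z^2*(123*t + 36) + z*(396*t^2 + 204*t - 136) + 48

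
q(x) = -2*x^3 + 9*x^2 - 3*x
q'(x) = -6*x^2 + 18*x - 3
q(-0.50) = 4.00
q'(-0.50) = -13.50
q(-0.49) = 3.87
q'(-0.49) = -13.26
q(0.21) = -0.25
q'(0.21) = 0.52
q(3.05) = 17.83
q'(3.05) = -3.91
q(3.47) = 14.39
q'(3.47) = -12.79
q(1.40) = 7.95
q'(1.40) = 10.44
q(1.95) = 13.54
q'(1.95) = 9.28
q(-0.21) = 1.05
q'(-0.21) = -7.04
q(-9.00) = 2214.00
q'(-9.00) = -651.00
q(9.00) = -756.00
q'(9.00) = -327.00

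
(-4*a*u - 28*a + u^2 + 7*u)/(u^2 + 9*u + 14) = (-4*a + u)/(u + 2)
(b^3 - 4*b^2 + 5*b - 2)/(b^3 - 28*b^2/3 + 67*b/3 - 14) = 3*(b^2 - 3*b + 2)/(3*b^2 - 25*b + 42)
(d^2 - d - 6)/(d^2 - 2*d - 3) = (d + 2)/(d + 1)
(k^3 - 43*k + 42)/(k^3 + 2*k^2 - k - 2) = (k^2 + k - 42)/(k^2 + 3*k + 2)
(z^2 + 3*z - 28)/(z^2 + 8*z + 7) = (z - 4)/(z + 1)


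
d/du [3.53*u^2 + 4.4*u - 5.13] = 7.06*u + 4.4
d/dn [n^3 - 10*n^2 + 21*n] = 3*n^2 - 20*n + 21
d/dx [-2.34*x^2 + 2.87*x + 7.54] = 2.87 - 4.68*x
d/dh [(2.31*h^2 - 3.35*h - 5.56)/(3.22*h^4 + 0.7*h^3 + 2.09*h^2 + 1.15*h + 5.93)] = (-14.8764*h^5 + 30.744*h^4 + 76.3028*h^3 + 21.334*h^2 + 50.6374*h - 13.4715)/(10.3684*h^8 + 4.508*h^7 + 13.9496*h^6 + 10.332*h^5 + 44.1673*h^4 + 13.109*h^3 + 26.1099*h^2 + 13.639*h + 35.1649)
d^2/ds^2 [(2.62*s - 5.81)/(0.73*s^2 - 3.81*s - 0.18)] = ((28.447 - 11.4756*s)*(-0.73*s^2 + 3.81*s + 0.18) - (1.46*s - 3.81)*(2.62*s - 5.81)*(2.92*s - 7.62))/(-0.73*s^2 + 3.81*s + 0.18)^3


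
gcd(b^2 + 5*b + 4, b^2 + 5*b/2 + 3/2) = b + 1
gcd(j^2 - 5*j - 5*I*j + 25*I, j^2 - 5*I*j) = j - 5*I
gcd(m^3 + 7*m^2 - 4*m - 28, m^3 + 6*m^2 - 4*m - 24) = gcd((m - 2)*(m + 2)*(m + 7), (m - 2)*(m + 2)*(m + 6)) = m^2 - 4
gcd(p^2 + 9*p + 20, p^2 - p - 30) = p + 5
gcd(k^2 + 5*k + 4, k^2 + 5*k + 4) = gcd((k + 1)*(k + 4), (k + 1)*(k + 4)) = k^2 + 5*k + 4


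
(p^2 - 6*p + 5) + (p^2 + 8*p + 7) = 2*p^2 + 2*p + 12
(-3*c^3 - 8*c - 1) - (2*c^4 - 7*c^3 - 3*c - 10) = -2*c^4 + 4*c^3 - 5*c + 9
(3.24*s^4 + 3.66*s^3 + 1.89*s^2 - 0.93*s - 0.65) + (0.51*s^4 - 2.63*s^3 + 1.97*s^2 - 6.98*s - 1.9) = 3.75*s^4 + 1.03*s^3 + 3.86*s^2 - 7.91*s - 2.55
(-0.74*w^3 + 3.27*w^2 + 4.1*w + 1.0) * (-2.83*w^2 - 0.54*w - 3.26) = 2.0942*w^5 - 8.8545*w^4 - 10.9564*w^3 - 15.7042*w^2 - 13.906*w - 3.26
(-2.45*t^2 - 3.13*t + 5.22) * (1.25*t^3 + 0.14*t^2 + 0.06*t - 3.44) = -3.0625*t^5 - 4.2555*t^4 + 5.9398*t^3 + 8.971*t^2 + 11.0804*t - 17.9568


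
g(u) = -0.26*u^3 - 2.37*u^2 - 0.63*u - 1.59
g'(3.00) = -21.87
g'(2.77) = -19.74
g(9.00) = -388.77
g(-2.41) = -10.20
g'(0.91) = -5.59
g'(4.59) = -38.82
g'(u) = -0.78*u^2 - 4.74*u - 0.63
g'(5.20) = -46.37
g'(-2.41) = 6.26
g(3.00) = -31.83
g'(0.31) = -2.17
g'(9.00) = -106.47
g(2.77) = -27.05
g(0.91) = -4.32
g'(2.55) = -17.79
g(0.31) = -2.02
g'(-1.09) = 3.61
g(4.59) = -79.56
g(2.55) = -22.92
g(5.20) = -105.51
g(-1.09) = -3.38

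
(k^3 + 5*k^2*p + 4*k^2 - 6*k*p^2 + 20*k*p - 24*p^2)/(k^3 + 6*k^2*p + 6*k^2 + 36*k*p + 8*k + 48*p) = (k - p)/(k + 2)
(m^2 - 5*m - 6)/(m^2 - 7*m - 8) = (m - 6)/(m - 8)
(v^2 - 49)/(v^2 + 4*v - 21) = (v - 7)/(v - 3)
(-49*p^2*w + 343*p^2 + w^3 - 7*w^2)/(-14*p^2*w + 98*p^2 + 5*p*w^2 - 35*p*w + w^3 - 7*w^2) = (7*p - w)/(2*p - w)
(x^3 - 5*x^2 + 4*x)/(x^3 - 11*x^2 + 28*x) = (x - 1)/(x - 7)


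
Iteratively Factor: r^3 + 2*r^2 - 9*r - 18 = (r - 3)*(r^2 + 5*r + 6) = (r - 3)*(r + 2)*(r + 3)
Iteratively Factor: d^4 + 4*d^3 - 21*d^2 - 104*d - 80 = (d + 4)*(d^3 - 21*d - 20) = (d - 5)*(d + 4)*(d^2 + 5*d + 4) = (d - 5)*(d + 1)*(d + 4)*(d + 4)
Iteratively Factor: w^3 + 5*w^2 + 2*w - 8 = (w + 2)*(w^2 + 3*w - 4) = (w + 2)*(w + 4)*(w - 1)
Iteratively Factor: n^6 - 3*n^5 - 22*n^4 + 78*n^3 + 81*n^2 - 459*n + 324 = (n + 3)*(n^5 - 6*n^4 - 4*n^3 + 90*n^2 - 189*n + 108) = (n + 3)*(n + 4)*(n^4 - 10*n^3 + 36*n^2 - 54*n + 27) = (n - 3)*(n + 3)*(n + 4)*(n^3 - 7*n^2 + 15*n - 9) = (n - 3)*(n - 1)*(n + 3)*(n + 4)*(n^2 - 6*n + 9) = (n - 3)^2*(n - 1)*(n + 3)*(n + 4)*(n - 3)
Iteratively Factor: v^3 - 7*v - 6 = (v - 3)*(v^2 + 3*v + 2) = (v - 3)*(v + 2)*(v + 1)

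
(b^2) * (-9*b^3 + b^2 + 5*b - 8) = -9*b^5 + b^4 + 5*b^3 - 8*b^2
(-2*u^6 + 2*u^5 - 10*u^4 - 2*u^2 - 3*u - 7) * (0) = 0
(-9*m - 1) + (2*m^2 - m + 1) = 2*m^2 - 10*m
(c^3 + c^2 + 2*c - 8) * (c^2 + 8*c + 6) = c^5 + 9*c^4 + 16*c^3 + 14*c^2 - 52*c - 48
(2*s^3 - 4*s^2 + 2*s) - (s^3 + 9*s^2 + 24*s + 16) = s^3 - 13*s^2 - 22*s - 16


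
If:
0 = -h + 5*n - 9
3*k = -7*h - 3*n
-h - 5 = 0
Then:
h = -5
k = 163/15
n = 4/5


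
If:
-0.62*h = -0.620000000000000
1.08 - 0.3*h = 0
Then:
No Solution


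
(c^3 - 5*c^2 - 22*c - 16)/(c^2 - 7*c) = (c^3 - 5*c^2 - 22*c - 16)/(c*(c - 7))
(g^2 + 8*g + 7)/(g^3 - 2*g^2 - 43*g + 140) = (g + 1)/(g^2 - 9*g + 20)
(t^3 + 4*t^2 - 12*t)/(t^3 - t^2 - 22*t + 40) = t*(t + 6)/(t^2 + t - 20)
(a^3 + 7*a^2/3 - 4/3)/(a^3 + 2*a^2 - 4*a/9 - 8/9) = 3*(a + 1)/(3*a + 2)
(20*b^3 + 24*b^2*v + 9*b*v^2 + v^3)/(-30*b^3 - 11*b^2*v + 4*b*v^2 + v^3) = (2*b + v)/(-3*b + v)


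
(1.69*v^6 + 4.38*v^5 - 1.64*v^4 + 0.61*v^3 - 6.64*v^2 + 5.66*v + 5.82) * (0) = 0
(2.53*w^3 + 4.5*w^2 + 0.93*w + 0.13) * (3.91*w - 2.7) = 9.8923*w^4 + 10.764*w^3 - 8.5137*w^2 - 2.0027*w - 0.351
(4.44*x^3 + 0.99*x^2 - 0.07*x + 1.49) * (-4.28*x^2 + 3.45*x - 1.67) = -19.0032*x^5 + 11.0808*x^4 - 3.6997*x^3 - 8.272*x^2 + 5.2574*x - 2.4883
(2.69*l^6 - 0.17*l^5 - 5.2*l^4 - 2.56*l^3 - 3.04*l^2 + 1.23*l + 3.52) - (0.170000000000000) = 2.69*l^6 - 0.17*l^5 - 5.2*l^4 - 2.56*l^3 - 3.04*l^2 + 1.23*l + 3.35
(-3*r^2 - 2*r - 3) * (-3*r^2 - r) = 9*r^4 + 9*r^3 + 11*r^2 + 3*r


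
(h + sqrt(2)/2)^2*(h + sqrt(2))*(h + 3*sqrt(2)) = h^4 + 5*sqrt(2)*h^3 + 29*h^2/2 + 8*sqrt(2)*h + 3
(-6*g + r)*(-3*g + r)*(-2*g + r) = -36*g^3 + 36*g^2*r - 11*g*r^2 + r^3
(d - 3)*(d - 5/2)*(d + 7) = d^3 + 3*d^2/2 - 31*d + 105/2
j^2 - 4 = (j - 2)*(j + 2)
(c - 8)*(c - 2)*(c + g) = c^3 + c^2*g - 10*c^2 - 10*c*g + 16*c + 16*g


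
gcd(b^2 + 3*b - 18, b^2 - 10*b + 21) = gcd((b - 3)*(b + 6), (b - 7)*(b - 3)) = b - 3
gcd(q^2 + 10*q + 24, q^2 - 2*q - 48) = q + 6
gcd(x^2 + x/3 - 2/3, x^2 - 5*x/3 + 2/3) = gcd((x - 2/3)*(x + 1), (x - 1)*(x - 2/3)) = x - 2/3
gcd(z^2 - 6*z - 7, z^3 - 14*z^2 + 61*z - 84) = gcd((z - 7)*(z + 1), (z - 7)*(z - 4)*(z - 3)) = z - 7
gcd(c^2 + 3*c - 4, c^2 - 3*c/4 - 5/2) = 1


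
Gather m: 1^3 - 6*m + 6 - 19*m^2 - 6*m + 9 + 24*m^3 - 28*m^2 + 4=24*m^3 - 47*m^2 - 12*m + 20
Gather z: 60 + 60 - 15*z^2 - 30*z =-15*z^2 - 30*z + 120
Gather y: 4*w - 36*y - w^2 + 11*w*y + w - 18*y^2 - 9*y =-w^2 + 5*w - 18*y^2 + y*(11*w - 45)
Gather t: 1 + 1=2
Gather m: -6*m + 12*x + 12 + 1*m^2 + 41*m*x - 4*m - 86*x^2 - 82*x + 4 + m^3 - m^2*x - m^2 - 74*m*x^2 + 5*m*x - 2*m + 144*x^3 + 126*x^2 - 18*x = m^3 - m^2*x + m*(-74*x^2 + 46*x - 12) + 144*x^3 + 40*x^2 - 88*x + 16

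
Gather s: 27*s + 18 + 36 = 27*s + 54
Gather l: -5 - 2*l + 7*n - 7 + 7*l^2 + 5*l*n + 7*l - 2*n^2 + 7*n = 7*l^2 + l*(5*n + 5) - 2*n^2 + 14*n - 12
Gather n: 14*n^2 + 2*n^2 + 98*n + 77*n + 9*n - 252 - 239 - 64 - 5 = 16*n^2 + 184*n - 560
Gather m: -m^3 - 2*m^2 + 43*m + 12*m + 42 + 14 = -m^3 - 2*m^2 + 55*m + 56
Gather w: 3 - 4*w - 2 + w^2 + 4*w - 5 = w^2 - 4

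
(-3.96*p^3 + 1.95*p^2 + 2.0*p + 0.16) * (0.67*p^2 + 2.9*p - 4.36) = -2.6532*p^5 - 10.1775*p^4 + 24.2606*p^3 - 2.5948*p^2 - 8.256*p - 0.6976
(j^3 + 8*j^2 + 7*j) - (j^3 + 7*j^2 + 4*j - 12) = j^2 + 3*j + 12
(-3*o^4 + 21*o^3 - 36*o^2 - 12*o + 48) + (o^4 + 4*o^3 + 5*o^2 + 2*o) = -2*o^4 + 25*o^3 - 31*o^2 - 10*o + 48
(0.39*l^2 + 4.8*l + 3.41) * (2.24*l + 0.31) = 0.8736*l^3 + 10.8729*l^2 + 9.1264*l + 1.0571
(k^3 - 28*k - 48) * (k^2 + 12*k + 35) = k^5 + 12*k^4 + 7*k^3 - 384*k^2 - 1556*k - 1680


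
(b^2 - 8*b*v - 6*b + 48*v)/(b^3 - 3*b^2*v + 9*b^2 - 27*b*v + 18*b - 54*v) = (b^2 - 8*b*v - 6*b + 48*v)/(b^3 - 3*b^2*v + 9*b^2 - 27*b*v + 18*b - 54*v)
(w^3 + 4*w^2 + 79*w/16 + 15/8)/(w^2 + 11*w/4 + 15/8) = (4*w^2 + 11*w + 6)/(2*(2*w + 3))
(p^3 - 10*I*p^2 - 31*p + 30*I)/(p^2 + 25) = (p^2 - 5*I*p - 6)/(p + 5*I)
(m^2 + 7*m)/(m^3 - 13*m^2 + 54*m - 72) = m*(m + 7)/(m^3 - 13*m^2 + 54*m - 72)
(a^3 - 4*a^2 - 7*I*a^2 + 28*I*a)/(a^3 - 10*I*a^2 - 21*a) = (a - 4)/(a - 3*I)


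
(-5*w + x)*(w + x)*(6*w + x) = -30*w^3 - 29*w^2*x + 2*w*x^2 + x^3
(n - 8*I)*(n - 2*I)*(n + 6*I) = n^3 - 4*I*n^2 + 44*n - 96*I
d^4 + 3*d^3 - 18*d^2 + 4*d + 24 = (d - 2)^2*(d + 1)*(d + 6)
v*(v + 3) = v^2 + 3*v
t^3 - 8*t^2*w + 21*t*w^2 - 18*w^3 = (t - 3*w)^2*(t - 2*w)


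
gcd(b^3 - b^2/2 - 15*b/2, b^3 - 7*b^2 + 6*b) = b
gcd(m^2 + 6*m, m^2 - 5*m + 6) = 1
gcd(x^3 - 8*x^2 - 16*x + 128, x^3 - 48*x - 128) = x^2 - 4*x - 32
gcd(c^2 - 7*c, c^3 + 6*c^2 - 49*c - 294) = c - 7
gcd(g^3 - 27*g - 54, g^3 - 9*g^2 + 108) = g^2 - 3*g - 18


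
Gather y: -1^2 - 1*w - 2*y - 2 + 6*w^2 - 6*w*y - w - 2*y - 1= 6*w^2 - 2*w + y*(-6*w - 4) - 4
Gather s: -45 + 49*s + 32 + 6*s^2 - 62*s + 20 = 6*s^2 - 13*s + 7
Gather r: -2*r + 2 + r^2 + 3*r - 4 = r^2 + r - 2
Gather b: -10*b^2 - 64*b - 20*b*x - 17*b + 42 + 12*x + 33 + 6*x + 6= -10*b^2 + b*(-20*x - 81) + 18*x + 81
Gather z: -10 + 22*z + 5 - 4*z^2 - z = -4*z^2 + 21*z - 5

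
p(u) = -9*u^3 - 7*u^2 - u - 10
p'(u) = -27*u^2 - 14*u - 1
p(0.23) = -10.71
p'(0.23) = -5.65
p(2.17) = -137.10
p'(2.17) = -158.52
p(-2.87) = 147.97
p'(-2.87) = -183.22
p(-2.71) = 120.42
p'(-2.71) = -161.35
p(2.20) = -141.91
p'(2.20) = -162.48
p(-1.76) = 19.14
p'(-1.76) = -60.00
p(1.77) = -83.61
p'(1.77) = -110.37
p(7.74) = -4610.26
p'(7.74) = -1726.87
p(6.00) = -2212.00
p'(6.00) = -1057.00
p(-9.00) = 5993.00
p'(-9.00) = -2062.00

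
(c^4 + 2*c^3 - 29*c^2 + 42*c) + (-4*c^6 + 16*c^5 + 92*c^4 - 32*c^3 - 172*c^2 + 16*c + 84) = -4*c^6 + 16*c^5 + 93*c^4 - 30*c^3 - 201*c^2 + 58*c + 84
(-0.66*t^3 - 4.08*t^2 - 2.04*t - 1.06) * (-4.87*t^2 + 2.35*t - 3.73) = 3.2142*t^5 + 18.3186*t^4 + 2.8086*t^3 + 15.5866*t^2 + 5.1182*t + 3.9538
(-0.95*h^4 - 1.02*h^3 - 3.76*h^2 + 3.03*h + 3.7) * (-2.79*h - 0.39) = 2.6505*h^5 + 3.2163*h^4 + 10.8882*h^3 - 6.9873*h^2 - 11.5047*h - 1.443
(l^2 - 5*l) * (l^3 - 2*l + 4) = l^5 - 5*l^4 - 2*l^3 + 14*l^2 - 20*l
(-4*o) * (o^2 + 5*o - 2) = -4*o^3 - 20*o^2 + 8*o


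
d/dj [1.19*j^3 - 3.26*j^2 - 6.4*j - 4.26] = 3.57*j^2 - 6.52*j - 6.4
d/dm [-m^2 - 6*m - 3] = -2*m - 6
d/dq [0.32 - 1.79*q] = -1.79000000000000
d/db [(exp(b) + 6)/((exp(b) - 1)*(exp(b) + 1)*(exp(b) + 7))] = (-2*exp(3*b) - 25*exp(2*b) - 84*exp(b) - 1)*exp(b)/(exp(6*b) + 14*exp(5*b) + 47*exp(4*b) - 28*exp(3*b) - 97*exp(2*b) + 14*exp(b) + 49)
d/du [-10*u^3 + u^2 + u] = -30*u^2 + 2*u + 1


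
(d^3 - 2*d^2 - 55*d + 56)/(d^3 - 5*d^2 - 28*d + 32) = (d + 7)/(d + 4)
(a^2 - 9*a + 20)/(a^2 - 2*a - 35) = (-a^2 + 9*a - 20)/(-a^2 + 2*a + 35)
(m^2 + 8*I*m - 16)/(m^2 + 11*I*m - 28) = (m + 4*I)/(m + 7*I)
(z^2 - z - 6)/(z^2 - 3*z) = (z + 2)/z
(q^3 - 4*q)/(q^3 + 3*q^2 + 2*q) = (q - 2)/(q + 1)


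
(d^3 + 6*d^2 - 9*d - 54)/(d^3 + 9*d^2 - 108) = (d + 3)/(d + 6)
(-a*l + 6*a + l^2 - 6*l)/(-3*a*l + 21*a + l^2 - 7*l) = (a*l - 6*a - l^2 + 6*l)/(3*a*l - 21*a - l^2 + 7*l)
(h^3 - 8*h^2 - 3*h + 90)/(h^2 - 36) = (h^2 - 2*h - 15)/(h + 6)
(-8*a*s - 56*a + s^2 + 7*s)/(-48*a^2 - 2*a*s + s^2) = (s + 7)/(6*a + s)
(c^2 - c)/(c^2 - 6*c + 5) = c/(c - 5)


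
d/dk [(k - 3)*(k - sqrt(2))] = 2*k - 3 - sqrt(2)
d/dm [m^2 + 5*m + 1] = 2*m + 5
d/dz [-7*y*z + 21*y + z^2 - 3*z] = -7*y + 2*z - 3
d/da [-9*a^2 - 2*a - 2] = -18*a - 2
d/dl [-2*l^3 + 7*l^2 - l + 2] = -6*l^2 + 14*l - 1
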